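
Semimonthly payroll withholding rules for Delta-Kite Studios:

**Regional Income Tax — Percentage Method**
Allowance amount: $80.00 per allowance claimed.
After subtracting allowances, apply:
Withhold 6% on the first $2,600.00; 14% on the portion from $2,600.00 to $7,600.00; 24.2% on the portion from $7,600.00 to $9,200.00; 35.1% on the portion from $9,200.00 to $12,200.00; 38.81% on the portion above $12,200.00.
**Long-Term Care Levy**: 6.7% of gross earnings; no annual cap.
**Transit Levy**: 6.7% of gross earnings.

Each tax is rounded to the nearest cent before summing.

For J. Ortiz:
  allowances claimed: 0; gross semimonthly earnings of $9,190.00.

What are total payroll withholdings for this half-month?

$2,472.24

Regional Income Tax: taxable = $9,190.00
  $856.00 + 24.2% × ($9,190.00 − $7,600.00) = $856.00 + 24.2% × $1,590.00 = $1,240.78
Long-Term Care Levy: 6.7% × $9,190.00 = $615.73
Transit Levy: 6.7% × $9,190.00 = $615.73
Total: $1,240.78 + $615.73 + $615.73 = $2,472.24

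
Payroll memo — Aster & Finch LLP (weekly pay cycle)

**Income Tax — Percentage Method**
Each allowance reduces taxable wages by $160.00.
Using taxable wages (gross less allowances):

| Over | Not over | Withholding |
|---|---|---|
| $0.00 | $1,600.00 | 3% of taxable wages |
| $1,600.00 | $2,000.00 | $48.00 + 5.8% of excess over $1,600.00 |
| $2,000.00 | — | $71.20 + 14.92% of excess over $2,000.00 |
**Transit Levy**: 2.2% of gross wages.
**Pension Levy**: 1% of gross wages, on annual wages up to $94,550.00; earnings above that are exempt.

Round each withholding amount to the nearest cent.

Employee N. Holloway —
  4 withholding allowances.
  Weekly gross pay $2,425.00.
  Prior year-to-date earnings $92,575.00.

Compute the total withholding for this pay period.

Income Tax: taxable = $2,425.00 − 4×$160.00 = $1,785.00
  $48.00 + 5.8% × ($1,785.00 − $1,600.00) = $48.00 + 5.8% × $185.00 = $58.73
Transit Levy: 2.2% × $2,425.00 = $53.35
Pension Levy: cap $94,550.00 − YTD $92,575.00 = $1,975.00 subject; 1% × $1,975.00 = $19.75
Total: $58.73 + $53.35 + $19.75 = $131.83

$131.83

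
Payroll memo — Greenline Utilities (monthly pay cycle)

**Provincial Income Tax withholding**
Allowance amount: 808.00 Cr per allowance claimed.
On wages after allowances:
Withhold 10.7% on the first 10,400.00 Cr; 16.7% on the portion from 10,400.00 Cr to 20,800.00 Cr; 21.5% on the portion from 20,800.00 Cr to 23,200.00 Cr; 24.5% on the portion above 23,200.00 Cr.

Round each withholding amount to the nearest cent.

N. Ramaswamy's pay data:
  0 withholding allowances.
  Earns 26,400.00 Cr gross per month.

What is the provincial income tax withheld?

4,149.60 Cr

Provincial Income Tax: taxable = 26,400.00 Cr
  3,365.60 Cr + 24.5% × (26,400.00 Cr − 23,200.00 Cr) = 3,365.60 Cr + 24.5% × 3,200.00 Cr = 4,149.60 Cr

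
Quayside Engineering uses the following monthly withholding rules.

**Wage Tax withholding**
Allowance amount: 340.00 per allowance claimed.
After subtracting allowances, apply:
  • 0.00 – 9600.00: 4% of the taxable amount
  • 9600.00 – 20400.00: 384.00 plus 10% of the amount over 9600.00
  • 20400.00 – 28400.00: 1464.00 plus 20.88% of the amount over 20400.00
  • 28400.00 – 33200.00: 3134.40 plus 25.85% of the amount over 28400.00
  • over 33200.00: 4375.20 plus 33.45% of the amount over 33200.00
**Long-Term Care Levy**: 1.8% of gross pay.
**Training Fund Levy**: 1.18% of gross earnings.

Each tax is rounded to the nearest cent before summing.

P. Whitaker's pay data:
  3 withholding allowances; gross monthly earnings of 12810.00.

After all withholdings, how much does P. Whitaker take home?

11825.26

Wage Tax: taxable = 12810.00 − 3×340.00 = 11790.00
  384.00 + 10% × (11790.00 − 9600.00) = 384.00 + 10% × 2190.00 = 603.00
Long-Term Care Levy: 1.8% × 12810.00 = 230.58
Training Fund Levy: 1.18% × 12810.00 = 151.16
Total withheld: 603.00 + 230.58 + 151.16 = 984.74
Net pay: 12810.00 − 984.74 = 11825.26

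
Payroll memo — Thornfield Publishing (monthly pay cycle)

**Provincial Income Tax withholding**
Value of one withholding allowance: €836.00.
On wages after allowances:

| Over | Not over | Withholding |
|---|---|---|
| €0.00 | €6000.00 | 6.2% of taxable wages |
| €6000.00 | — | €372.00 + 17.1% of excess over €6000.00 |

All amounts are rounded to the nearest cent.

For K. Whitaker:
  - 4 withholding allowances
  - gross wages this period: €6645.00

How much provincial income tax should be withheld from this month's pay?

€204.66

Provincial Income Tax: taxable = €6645.00 − 4×€836.00 = €3301.00
  6.2% × €3301.00 = €204.66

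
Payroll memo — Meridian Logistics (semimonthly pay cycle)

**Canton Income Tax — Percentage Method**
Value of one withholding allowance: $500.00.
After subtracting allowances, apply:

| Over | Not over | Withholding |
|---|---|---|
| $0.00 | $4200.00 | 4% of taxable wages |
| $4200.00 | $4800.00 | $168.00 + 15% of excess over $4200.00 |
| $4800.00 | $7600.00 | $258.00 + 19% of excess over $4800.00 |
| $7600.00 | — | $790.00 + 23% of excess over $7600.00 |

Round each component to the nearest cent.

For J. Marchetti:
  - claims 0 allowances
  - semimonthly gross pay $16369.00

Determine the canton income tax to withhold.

$2806.87

Canton Income Tax: taxable = $16369.00
  $790.00 + 23% × ($16369.00 − $7600.00) = $790.00 + 23% × $8769.00 = $2806.87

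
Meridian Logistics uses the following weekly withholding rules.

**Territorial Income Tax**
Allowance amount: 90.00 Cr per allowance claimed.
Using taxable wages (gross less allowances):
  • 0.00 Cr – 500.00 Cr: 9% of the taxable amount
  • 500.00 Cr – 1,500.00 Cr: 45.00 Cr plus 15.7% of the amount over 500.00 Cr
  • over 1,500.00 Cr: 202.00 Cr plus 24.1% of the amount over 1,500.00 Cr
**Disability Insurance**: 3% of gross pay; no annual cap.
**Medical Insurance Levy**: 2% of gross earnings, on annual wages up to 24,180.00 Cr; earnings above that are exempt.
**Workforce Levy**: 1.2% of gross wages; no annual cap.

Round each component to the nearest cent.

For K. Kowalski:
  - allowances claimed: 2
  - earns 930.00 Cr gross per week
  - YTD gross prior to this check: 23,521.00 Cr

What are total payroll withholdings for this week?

136.49 Cr

Territorial Income Tax: taxable = 930.00 Cr − 2×90.00 Cr = 750.00 Cr
  45.00 Cr + 15.7% × (750.00 Cr − 500.00 Cr) = 45.00 Cr + 15.7% × 250.00 Cr = 84.25 Cr
Disability Insurance: 3% × 930.00 Cr = 27.90 Cr
Medical Insurance Levy: cap 24,180.00 Cr − YTD 23,521.00 Cr = 659.00 Cr subject; 2% × 659.00 Cr = 13.18 Cr
Workforce Levy: 1.2% × 930.00 Cr = 11.16 Cr
Total: 84.25 Cr + 27.90 Cr + 13.18 Cr + 11.16 Cr = 136.49 Cr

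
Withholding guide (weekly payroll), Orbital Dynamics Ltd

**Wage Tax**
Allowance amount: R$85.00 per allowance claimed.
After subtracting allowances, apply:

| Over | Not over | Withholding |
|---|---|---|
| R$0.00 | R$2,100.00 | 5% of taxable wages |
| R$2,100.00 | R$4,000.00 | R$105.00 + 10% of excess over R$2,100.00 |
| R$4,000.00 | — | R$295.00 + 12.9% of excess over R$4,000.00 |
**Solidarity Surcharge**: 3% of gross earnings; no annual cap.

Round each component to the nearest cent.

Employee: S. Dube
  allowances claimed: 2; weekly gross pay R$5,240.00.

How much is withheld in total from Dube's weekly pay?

Wage Tax: taxable = R$5,240.00 − 2×R$85.00 = R$5,070.00
  R$295.00 + 12.9% × (R$5,070.00 − R$4,000.00) = R$295.00 + 12.9% × R$1,070.00 = R$433.03
Solidarity Surcharge: 3% × R$5,240.00 = R$157.20
Total: R$433.03 + R$157.20 = R$590.23

R$590.23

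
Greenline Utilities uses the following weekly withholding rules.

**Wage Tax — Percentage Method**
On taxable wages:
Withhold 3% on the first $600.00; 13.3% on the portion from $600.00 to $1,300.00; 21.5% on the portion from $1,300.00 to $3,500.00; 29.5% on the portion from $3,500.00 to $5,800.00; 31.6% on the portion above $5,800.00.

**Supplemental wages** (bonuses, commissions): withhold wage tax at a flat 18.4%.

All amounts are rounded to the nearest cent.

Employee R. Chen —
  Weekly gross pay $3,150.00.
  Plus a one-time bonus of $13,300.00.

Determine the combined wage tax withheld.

Wage Tax: taxable = $3,150.00
  $111.10 + 21.5% × ($3,150.00 − $1,300.00) = $111.10 + 21.5% × $1,850.00 = $508.85
Supplemental (18.4% flat on bonus): 18.4% × $13,300.00 = $2,447.20
Total wage tax: $508.85 + $2,447.20 = $2,956.05

$2,956.05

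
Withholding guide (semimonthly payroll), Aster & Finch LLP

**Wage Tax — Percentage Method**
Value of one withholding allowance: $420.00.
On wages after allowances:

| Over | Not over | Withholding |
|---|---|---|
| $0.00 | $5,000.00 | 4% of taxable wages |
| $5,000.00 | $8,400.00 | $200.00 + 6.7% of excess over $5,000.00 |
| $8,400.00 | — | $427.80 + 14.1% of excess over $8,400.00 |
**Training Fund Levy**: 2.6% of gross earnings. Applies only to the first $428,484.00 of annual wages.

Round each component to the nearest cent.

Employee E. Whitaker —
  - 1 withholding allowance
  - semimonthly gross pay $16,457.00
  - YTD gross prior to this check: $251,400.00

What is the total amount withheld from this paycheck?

Wage Tax: taxable = $16,457.00 − 1×$420.00 = $16,037.00
  $427.80 + 14.1% × ($16,037.00 − $8,400.00) = $427.80 + 14.1% × $7,637.00 = $1,504.62
Training Fund Levy: 2.6% × $16,457.00 = $427.88
Total: $1,504.62 + $427.88 = $1,932.50

$1,932.50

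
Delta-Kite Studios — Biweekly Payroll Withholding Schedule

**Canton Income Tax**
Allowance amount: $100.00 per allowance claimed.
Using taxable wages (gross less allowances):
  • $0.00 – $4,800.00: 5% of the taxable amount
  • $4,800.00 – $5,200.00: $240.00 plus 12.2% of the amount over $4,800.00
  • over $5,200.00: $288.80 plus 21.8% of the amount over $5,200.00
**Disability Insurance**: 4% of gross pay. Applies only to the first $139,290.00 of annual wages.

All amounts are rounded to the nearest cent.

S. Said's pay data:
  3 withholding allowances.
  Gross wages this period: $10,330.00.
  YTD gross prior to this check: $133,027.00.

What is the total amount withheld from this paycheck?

Canton Income Tax: taxable = $10,330.00 − 3×$100.00 = $10,030.00
  $288.80 + 21.8% × ($10,030.00 − $5,200.00) = $288.80 + 21.8% × $4,830.00 = $1,341.74
Disability Insurance: cap $139,290.00 − YTD $133,027.00 = $6,263.00 subject; 4% × $6,263.00 = $250.52
Total: $1,341.74 + $250.52 = $1,592.26

$1,592.26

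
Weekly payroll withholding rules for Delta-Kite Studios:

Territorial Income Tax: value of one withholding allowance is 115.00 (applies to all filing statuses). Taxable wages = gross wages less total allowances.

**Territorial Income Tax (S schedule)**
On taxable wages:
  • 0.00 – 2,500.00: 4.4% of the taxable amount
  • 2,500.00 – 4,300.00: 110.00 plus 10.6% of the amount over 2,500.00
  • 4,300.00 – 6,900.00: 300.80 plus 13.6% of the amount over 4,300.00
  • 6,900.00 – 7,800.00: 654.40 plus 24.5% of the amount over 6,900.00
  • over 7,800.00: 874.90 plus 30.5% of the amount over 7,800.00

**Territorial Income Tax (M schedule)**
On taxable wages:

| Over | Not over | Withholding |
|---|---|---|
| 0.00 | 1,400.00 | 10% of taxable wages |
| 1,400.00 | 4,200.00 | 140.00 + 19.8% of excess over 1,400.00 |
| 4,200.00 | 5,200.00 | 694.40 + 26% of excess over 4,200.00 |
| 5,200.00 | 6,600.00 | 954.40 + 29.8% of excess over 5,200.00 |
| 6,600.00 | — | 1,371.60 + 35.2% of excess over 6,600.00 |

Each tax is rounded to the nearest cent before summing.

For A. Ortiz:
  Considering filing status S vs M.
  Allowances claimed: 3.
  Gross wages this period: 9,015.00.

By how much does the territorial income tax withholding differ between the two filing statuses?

Territorial Income Tax (S): taxable = 9,015.00 − 3×115.00 = 8,670.00
  874.90 + 30.5% × (8,670.00 − 7,800.00) = 874.90 + 30.5% × 870.00 = 1,140.25
Territorial Income Tax (M): taxable = 9,015.00 − 3×115.00 = 8,670.00
  1,371.60 + 35.2% × (8,670.00 − 6,600.00) = 1,371.60 + 35.2% × 2,070.00 = 2,100.24
Difference: |1,140.25 − 2,100.24| = 959.99 (higher under M)

959.99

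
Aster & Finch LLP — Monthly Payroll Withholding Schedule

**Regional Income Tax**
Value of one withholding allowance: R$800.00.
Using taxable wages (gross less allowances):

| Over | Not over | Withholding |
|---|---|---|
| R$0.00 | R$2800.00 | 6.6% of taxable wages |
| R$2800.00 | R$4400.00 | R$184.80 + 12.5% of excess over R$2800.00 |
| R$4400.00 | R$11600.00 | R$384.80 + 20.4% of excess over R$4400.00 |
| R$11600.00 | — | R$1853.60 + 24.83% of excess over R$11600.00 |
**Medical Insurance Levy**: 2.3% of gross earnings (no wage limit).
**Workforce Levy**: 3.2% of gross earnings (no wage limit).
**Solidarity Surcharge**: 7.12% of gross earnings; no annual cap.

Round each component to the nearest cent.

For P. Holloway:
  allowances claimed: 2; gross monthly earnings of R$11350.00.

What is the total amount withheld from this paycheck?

Regional Income Tax: taxable = R$11350.00 − 2×R$800.00 = R$9750.00
  R$384.80 + 20.4% × (R$9750.00 − R$4400.00) = R$384.80 + 20.4% × R$5350.00 = R$1476.20
Medical Insurance Levy: 2.3% × R$11350.00 = R$261.05
Workforce Levy: 3.2% × R$11350.00 = R$363.20
Solidarity Surcharge: 7.12% × R$11350.00 = R$808.12
Total: R$1476.20 + R$261.05 + R$363.20 + R$808.12 = R$2908.57

R$2908.57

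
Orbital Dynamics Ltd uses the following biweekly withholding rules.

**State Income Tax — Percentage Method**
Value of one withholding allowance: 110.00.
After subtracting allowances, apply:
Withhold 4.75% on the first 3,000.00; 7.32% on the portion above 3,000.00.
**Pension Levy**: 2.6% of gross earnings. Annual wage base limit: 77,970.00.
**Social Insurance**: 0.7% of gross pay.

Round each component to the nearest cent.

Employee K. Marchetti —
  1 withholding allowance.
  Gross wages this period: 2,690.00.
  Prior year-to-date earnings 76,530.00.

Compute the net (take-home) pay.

2,511.18

State Income Tax: taxable = 2,690.00 − 1×110.00 = 2,580.00
  4.75% × 2,580.00 = 122.55
Pension Levy: cap 77,970.00 − YTD 76,530.00 = 1,440.00 subject; 2.6% × 1,440.00 = 37.44
Social Insurance: 0.7% × 2,690.00 = 18.83
Total withheld: 122.55 + 37.44 + 18.83 = 178.82
Net pay: 2,690.00 − 178.82 = 2,511.18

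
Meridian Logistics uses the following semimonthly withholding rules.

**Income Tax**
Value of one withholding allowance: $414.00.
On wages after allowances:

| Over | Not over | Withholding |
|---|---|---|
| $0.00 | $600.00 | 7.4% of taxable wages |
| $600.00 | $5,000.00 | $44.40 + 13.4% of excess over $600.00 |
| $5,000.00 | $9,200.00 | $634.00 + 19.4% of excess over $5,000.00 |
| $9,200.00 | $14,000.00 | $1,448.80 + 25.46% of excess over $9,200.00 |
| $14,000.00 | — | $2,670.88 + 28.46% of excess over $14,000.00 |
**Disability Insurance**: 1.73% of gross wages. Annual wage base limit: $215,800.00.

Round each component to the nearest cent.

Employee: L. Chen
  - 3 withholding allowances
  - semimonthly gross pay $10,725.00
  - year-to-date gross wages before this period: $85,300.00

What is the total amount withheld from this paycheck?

$1,706.39

Income Tax: taxable = $10,725.00 − 3×$414.00 = $9,483.00
  $1,448.80 + 25.46% × ($9,483.00 − $9,200.00) = $1,448.80 + 25.46% × $283.00 = $1,520.85
Disability Insurance: 1.73% × $10,725.00 = $185.54
Total: $1,520.85 + $185.54 = $1,706.39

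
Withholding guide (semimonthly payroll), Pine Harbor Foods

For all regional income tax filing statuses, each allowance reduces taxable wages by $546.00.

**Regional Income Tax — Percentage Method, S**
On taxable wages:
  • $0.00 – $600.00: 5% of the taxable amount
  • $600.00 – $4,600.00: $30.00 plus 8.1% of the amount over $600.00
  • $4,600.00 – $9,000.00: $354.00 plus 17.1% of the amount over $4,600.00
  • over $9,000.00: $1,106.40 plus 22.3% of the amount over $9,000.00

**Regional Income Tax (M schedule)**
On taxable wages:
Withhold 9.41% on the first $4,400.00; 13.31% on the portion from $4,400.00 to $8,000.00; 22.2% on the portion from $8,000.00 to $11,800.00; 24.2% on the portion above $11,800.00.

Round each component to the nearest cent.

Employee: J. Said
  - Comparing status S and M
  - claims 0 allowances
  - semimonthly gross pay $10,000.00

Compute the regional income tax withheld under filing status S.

$1,329.40

Regional Income Tax (S): taxable = $10,000.00
  $1,106.40 + 22.3% × ($10,000.00 − $9,000.00) = $1,106.40 + 22.3% × $1,000.00 = $1,329.40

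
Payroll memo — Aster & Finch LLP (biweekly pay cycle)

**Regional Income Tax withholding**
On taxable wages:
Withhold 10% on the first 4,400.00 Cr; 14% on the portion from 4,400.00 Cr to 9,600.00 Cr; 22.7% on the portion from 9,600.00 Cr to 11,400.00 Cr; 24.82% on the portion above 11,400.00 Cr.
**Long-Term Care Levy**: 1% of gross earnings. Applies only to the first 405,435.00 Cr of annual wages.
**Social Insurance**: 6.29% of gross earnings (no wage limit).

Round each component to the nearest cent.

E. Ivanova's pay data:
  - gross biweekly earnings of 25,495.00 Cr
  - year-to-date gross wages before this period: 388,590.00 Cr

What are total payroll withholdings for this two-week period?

6,847.07 Cr

Regional Income Tax: taxable = 25,495.00 Cr
  1,576.60 Cr + 24.82% × (25,495.00 Cr − 11,400.00 Cr) = 1,576.60 Cr + 24.82% × 14,095.00 Cr = 5,074.98 Cr
Long-Term Care Levy: cap 405,435.00 Cr − YTD 388,590.00 Cr = 16,845.00 Cr subject; 1% × 16,845.00 Cr = 168.45 Cr
Social Insurance: 6.29% × 25,495.00 Cr = 1,603.64 Cr
Total: 5,074.98 Cr + 168.45 Cr + 1,603.64 Cr = 6,847.07 Cr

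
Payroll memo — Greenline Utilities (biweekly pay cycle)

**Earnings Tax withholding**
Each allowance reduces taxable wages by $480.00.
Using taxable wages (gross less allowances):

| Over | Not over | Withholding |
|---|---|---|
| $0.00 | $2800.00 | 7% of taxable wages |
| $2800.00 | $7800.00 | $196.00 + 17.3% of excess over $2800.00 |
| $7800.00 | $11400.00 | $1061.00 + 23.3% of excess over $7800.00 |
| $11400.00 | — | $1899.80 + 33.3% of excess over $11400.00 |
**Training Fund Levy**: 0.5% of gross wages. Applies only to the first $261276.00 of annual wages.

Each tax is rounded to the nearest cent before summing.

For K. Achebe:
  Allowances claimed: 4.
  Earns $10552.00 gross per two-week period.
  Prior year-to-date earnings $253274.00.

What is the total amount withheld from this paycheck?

Earnings Tax: taxable = $10552.00 − 4×$480.00 = $8632.00
  $1061.00 + 23.3% × ($8632.00 − $7800.00) = $1061.00 + 23.3% × $832.00 = $1254.86
Training Fund Levy: cap $261276.00 − YTD $253274.00 = $8002.00 subject; 0.5% × $8002.00 = $40.01
Total: $1254.86 + $40.01 = $1294.87

$1294.87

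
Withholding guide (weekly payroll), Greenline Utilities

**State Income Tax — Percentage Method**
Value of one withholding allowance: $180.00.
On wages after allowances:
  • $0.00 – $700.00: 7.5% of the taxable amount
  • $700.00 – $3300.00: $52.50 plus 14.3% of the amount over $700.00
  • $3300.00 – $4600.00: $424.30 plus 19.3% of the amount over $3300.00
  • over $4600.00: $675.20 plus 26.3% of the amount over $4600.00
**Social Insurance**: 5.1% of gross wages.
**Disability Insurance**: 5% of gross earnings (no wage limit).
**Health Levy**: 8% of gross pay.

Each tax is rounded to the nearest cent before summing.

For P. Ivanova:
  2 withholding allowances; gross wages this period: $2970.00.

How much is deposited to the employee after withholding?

$2106.80

State Income Tax: taxable = $2970.00 − 2×$180.00 = $2610.00
  $52.50 + 14.3% × ($2610.00 − $700.00) = $52.50 + 14.3% × $1910.00 = $325.63
Social Insurance: 5.1% × $2970.00 = $151.47
Disability Insurance: 5% × $2970.00 = $148.50
Health Levy: 8% × $2970.00 = $237.60
Total withheld: $325.63 + $151.47 + $148.50 + $237.60 = $863.20
Net pay: $2970.00 − $863.20 = $2106.80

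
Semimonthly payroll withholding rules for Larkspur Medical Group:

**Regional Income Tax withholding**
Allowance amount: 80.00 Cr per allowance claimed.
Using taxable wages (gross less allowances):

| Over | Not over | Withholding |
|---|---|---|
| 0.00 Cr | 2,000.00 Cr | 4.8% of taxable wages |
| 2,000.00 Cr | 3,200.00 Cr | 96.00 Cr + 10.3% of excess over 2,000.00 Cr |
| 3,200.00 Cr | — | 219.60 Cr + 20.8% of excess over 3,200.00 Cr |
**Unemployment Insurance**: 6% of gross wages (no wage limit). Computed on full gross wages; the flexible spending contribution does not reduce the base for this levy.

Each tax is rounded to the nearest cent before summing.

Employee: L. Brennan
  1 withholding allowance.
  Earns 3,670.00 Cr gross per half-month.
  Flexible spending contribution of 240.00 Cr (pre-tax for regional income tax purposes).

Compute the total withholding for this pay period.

Regional Income Tax: taxable = 3,670.00 Cr − 240.00 Cr − 1×80.00 Cr = 3,350.00 Cr
  219.60 Cr + 20.8% × (3,350.00 Cr − 3,200.00 Cr) = 219.60 Cr + 20.8% × 150.00 Cr = 250.80 Cr
Unemployment Insurance: 6% × 3,670.00 Cr = 220.20 Cr
Total: 250.80 Cr + 220.20 Cr = 471.00 Cr

471.00 Cr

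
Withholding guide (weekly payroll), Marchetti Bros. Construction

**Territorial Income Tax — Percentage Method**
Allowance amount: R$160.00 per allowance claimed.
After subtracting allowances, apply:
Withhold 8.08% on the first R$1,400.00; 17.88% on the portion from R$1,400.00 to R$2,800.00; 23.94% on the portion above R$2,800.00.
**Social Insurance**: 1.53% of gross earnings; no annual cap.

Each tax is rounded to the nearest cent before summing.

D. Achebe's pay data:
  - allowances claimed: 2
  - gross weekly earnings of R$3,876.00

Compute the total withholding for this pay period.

R$603.73

Territorial Income Tax: taxable = R$3,876.00 − 2×R$160.00 = R$3,556.00
  R$363.44 + 23.94% × (R$3,556.00 − R$2,800.00) = R$363.44 + 23.94% × R$756.00 = R$544.43
Social Insurance: 1.53% × R$3,876.00 = R$59.30
Total: R$544.43 + R$59.30 = R$603.73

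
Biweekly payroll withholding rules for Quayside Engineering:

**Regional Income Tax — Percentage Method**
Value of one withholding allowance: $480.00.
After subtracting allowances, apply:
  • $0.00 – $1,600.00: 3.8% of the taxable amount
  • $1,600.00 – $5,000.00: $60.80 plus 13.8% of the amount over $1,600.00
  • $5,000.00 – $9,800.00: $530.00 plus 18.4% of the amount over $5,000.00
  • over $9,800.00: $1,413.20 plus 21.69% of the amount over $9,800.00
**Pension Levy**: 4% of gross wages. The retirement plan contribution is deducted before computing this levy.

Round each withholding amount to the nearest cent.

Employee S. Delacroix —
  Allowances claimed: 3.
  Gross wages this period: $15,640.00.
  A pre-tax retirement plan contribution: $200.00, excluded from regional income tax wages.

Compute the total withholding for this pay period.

$2,941.78

Regional Income Tax: taxable = $15,640.00 − $200.00 − 3×$480.00 = $14,000.00
  $1,413.20 + 21.69% × ($14,000.00 − $9,800.00) = $1,413.20 + 21.69% × $4,200.00 = $2,324.18
Pension Levy: 4% × $15,440.00 = $617.60
Total: $2,324.18 + $617.60 = $2,941.78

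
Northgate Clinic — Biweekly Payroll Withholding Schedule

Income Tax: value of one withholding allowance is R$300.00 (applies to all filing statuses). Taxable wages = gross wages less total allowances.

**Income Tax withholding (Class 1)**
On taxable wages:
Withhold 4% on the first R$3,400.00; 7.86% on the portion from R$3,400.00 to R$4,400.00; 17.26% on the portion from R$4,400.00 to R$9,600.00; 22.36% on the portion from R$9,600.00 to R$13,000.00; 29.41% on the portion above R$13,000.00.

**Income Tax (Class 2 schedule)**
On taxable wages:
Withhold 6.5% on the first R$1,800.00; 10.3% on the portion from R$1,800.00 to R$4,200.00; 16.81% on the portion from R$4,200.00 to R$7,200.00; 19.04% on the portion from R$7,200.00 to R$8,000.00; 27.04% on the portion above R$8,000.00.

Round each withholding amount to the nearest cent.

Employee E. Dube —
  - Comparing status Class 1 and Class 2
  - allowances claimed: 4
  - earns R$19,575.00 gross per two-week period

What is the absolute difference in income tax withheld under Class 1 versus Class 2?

R$373.07

Income Tax (Class 1): taxable = R$19,575.00 − 4×R$300.00 = R$18,375.00
  R$1,872.36 + 29.41% × (R$18,375.00 − R$13,000.00) = R$1,872.36 + 29.41% × R$5,375.00 = R$3,453.15
Income Tax (Class 2): taxable = R$19,575.00 − 4×R$300.00 = R$18,375.00
  R$1,020.82 + 27.04% × (R$18,375.00 − R$8,000.00) = R$1,020.82 + 27.04% × R$10,375.00 = R$3,826.22
Difference: |R$3,453.15 − R$3,826.22| = R$373.07 (higher under Class 2)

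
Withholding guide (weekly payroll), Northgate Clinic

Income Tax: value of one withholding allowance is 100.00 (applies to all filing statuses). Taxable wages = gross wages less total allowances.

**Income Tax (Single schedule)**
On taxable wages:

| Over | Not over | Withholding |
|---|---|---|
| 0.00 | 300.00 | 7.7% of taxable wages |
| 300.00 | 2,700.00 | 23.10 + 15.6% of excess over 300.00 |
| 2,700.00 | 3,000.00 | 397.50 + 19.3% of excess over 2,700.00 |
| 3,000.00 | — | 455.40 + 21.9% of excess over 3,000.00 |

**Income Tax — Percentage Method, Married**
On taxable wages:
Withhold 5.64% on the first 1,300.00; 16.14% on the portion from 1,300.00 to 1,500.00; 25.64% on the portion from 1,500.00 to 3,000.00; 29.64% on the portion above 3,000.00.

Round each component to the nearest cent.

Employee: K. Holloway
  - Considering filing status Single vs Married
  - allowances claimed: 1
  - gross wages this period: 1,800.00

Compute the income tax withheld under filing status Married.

Income Tax (Married): taxable = 1,800.00 − 1×100.00 = 1,700.00
  105.60 + 25.64% × (1,700.00 − 1,500.00) = 105.60 + 25.64% × 200.00 = 156.88

156.88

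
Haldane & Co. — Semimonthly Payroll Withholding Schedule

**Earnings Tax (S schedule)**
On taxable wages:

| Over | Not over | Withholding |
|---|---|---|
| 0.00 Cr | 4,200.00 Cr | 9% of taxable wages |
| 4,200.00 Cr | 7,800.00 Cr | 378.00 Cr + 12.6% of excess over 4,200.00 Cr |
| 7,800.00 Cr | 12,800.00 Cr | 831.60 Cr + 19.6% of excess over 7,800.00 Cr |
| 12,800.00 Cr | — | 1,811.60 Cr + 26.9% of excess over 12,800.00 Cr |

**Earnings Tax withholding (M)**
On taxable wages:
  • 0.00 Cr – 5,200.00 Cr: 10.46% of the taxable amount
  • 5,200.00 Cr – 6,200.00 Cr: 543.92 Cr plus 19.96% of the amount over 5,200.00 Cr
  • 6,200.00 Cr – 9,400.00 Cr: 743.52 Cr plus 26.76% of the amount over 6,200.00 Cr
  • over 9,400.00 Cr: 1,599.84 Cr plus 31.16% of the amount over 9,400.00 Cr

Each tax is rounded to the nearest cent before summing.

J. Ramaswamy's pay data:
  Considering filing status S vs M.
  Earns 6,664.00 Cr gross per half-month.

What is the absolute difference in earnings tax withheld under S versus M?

Earnings Tax (S): taxable = 6,664.00 Cr
  378.00 Cr + 12.6% × (6,664.00 Cr − 4,200.00 Cr) = 378.00 Cr + 12.6% × 2,464.00 Cr = 688.46 Cr
Earnings Tax (M): taxable = 6,664.00 Cr
  743.52 Cr + 26.76% × (6,664.00 Cr − 6,200.00 Cr) = 743.52 Cr + 26.76% × 464.00 Cr = 867.69 Cr
Difference: |688.46 Cr − 867.69 Cr| = 179.23 Cr (higher under M)

179.23 Cr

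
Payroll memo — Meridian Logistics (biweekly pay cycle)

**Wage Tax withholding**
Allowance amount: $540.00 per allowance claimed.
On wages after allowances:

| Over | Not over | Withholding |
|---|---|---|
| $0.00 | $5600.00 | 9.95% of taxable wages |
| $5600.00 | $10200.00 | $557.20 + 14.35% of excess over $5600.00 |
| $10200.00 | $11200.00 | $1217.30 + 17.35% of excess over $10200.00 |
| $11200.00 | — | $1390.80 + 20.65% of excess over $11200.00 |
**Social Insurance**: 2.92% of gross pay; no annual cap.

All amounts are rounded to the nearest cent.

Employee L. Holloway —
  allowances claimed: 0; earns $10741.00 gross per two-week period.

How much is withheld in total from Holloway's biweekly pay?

$1624.80

Wage Tax: taxable = $10741.00
  $1217.30 + 17.35% × ($10741.00 − $10200.00) = $1217.30 + 17.35% × $541.00 = $1311.16
Social Insurance: 2.92% × $10741.00 = $313.64
Total: $1311.16 + $313.64 = $1624.80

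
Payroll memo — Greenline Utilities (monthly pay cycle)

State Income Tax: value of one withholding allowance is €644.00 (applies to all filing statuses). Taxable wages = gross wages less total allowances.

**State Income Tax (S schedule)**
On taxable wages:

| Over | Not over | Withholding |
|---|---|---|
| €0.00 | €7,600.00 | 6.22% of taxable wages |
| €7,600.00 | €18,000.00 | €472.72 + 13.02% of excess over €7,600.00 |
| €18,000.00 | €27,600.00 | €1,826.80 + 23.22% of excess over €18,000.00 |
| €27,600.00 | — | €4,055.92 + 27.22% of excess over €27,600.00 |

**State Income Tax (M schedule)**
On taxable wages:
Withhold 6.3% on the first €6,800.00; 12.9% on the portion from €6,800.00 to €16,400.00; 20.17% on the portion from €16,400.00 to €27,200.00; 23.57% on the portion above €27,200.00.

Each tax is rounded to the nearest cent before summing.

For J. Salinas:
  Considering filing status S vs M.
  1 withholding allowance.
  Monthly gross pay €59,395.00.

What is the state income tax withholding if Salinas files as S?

€12,535.22

State Income Tax (S): taxable = €59,395.00 − 1×€644.00 = €58,751.00
  €4,055.92 + 27.22% × (€58,751.00 − €27,600.00) = €4,055.92 + 27.22% × €31,151.00 = €12,535.22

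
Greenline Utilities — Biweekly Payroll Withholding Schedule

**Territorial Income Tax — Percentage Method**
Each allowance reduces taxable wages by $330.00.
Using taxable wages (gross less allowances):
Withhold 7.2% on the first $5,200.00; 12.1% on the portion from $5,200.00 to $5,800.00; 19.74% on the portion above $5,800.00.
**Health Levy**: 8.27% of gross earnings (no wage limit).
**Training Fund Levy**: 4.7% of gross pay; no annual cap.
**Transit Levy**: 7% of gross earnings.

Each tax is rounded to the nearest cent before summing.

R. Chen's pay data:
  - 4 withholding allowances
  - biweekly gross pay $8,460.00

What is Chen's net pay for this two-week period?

$6,059.02

Territorial Income Tax: taxable = $8,460.00 − 4×$330.00 = $7,140.00
  $447.00 + 19.74% × ($7,140.00 − $5,800.00) = $447.00 + 19.74% × $1,340.00 = $711.52
Health Levy: 8.27% × $8,460.00 = $699.64
Training Fund Levy: 4.7% × $8,460.00 = $397.62
Transit Levy: 7% × $8,460.00 = $592.20
Total withheld: $711.52 + $699.64 + $397.62 + $592.20 = $2,400.98
Net pay: $8,460.00 − $2,400.98 = $6,059.02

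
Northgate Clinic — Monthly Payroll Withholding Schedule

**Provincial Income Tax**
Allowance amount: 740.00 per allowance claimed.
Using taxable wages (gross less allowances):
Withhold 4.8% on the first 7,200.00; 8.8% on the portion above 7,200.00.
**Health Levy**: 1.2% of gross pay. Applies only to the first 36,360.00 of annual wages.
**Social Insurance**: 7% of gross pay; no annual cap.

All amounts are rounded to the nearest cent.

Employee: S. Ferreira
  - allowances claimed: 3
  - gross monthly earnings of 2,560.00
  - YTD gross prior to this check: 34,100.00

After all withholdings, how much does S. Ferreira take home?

Provincial Income Tax: taxable = 2,560.00 − 3×740.00 = 340.00
  4.8% × 340.00 = 16.32
Health Levy: cap 36,360.00 − YTD 34,100.00 = 2,260.00 subject; 1.2% × 2,260.00 = 27.12
Social Insurance: 7% × 2,560.00 = 179.20
Total withheld: 16.32 + 27.12 + 179.20 = 222.64
Net pay: 2,560.00 − 222.64 = 2,337.36

2,337.36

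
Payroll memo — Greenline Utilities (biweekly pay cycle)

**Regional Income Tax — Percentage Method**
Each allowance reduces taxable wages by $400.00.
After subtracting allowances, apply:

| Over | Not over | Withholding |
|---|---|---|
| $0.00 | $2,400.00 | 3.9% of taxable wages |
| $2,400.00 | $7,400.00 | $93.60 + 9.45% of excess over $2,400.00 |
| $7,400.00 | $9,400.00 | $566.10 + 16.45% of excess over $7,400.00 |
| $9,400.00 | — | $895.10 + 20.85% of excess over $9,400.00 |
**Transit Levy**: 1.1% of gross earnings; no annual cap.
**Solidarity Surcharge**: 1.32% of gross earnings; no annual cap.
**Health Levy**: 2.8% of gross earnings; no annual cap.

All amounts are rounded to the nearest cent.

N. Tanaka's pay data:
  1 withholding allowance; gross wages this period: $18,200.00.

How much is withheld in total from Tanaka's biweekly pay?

Regional Income Tax: taxable = $18,200.00 − 1×$400.00 = $17,800.00
  $895.10 + 20.85% × ($17,800.00 − $9,400.00) = $895.10 + 20.85% × $8,400.00 = $2,646.50
Transit Levy: 1.1% × $18,200.00 = $200.20
Solidarity Surcharge: 1.32% × $18,200.00 = $240.24
Health Levy: 2.8% × $18,200.00 = $509.60
Total: $2,646.50 + $200.20 + $240.24 + $509.60 = $3,596.54

$3,596.54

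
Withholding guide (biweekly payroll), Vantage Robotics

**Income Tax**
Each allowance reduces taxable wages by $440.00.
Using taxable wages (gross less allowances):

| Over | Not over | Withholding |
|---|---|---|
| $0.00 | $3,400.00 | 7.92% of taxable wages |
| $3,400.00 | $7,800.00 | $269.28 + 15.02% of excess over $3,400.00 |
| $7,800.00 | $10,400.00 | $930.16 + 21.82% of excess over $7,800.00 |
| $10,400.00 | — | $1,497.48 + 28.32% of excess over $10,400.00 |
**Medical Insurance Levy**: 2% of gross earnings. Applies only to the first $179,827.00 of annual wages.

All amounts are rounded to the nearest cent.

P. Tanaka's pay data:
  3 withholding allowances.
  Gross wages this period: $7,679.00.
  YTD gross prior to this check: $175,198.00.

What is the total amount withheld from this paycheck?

$806.30

Income Tax: taxable = $7,679.00 − 3×$440.00 = $6,359.00
  $269.28 + 15.02% × ($6,359.00 − $3,400.00) = $269.28 + 15.02% × $2,959.00 = $713.72
Medical Insurance Levy: cap $179,827.00 − YTD $175,198.00 = $4,629.00 subject; 2% × $4,629.00 = $92.58
Total: $713.72 + $92.58 = $806.30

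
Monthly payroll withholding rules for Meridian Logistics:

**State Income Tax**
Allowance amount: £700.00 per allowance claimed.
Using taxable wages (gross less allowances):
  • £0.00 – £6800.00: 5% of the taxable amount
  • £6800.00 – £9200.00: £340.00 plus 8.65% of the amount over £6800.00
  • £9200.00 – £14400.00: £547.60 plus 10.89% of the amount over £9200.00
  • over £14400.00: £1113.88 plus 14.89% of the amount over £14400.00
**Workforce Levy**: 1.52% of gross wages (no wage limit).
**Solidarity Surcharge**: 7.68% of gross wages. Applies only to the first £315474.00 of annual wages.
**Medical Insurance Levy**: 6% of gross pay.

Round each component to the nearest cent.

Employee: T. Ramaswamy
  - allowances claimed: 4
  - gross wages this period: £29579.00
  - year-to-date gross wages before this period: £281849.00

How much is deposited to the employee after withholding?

£22125.88

State Income Tax: taxable = £29579.00 − 4×£700.00 = £26779.00
  £1113.88 + 14.89% × (£26779.00 − £14400.00) = £1113.88 + 14.89% × £12379.00 = £2957.11
Workforce Levy: 1.52% × £29579.00 = £449.60
Solidarity Surcharge: 7.68% × £29579.00 = £2271.67
Medical Insurance Levy: 6% × £29579.00 = £1774.74
Total withheld: £2957.11 + £449.60 + £2271.67 + £1774.74 = £7453.12
Net pay: £29579.00 − £7453.12 = £22125.88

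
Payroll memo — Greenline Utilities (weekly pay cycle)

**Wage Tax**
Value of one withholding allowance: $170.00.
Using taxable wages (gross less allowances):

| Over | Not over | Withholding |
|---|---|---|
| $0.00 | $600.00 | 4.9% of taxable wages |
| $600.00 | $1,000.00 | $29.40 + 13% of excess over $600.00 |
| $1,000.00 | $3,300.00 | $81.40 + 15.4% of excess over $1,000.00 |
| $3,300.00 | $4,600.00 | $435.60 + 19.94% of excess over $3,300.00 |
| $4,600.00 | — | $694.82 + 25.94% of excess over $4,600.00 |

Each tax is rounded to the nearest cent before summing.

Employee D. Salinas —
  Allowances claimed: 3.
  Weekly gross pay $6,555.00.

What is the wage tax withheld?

$1,069.65

Wage Tax: taxable = $6,555.00 − 3×$170.00 = $6,045.00
  $694.82 + 25.94% × ($6,045.00 − $4,600.00) = $694.82 + 25.94% × $1,445.00 = $1,069.65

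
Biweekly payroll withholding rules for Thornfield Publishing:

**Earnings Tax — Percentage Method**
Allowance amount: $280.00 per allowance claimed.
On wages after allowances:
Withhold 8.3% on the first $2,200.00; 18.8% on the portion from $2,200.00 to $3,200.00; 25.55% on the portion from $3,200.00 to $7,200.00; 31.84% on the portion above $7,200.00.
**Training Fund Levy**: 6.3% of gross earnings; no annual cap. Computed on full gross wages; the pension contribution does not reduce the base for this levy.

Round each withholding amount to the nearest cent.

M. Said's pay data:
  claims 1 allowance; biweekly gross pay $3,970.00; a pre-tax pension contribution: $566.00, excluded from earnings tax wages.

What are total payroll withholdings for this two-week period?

Earnings Tax: taxable = $3,970.00 − $566.00 − 1×$280.00 = $3,124.00
  $182.60 + 18.8% × ($3,124.00 − $2,200.00) = $182.60 + 18.8% × $924.00 = $356.31
Training Fund Levy: 6.3% × $3,970.00 = $250.11
Total: $356.31 + $250.11 = $606.42

$606.42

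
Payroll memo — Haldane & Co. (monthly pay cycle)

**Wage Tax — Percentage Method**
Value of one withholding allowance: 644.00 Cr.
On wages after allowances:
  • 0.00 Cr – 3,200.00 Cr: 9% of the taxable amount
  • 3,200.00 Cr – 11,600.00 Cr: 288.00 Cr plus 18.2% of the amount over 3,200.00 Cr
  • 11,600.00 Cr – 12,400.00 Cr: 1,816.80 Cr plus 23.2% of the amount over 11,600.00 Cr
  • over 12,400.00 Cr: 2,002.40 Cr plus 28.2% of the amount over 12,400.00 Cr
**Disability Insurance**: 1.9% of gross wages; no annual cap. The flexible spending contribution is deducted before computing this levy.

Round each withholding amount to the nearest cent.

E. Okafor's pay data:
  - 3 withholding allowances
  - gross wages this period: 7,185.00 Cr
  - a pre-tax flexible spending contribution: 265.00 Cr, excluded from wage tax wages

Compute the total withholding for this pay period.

Wage Tax: taxable = 7,185.00 Cr − 265.00 Cr − 3×644.00 Cr = 4,988.00 Cr
  288.00 Cr + 18.2% × (4,988.00 Cr − 3,200.00 Cr) = 288.00 Cr + 18.2% × 1,788.00 Cr = 613.42 Cr
Disability Insurance: 1.9% × 6,920.00 Cr = 131.48 Cr
Total: 613.42 Cr + 131.48 Cr = 744.90 Cr

744.90 Cr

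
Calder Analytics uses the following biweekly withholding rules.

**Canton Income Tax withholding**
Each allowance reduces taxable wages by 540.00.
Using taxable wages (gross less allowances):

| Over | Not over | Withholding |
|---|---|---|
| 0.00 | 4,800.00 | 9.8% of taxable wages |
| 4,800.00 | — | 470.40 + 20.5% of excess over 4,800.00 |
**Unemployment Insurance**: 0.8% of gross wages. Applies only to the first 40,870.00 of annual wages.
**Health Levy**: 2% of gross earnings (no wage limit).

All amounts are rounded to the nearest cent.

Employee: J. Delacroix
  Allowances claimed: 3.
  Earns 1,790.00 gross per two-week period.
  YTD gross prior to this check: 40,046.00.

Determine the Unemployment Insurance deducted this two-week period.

6.59

Unemployment Insurance: cap 40,870.00 − YTD 40,046.00 = 824.00 subject; 0.8% × 824.00 = 6.59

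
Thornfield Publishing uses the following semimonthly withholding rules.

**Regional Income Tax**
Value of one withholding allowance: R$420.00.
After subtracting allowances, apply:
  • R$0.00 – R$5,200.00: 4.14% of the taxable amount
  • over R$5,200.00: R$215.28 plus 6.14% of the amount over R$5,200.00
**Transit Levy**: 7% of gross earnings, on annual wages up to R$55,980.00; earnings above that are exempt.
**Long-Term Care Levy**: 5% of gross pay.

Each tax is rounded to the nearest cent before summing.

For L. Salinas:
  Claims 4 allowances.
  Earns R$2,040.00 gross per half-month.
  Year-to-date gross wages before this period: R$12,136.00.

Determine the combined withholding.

R$259.70

Regional Income Tax: taxable = R$2,040.00 − 4×R$420.00 = R$360.00
  4.14% × R$360.00 = R$14.90
Transit Levy: 7% × R$2,040.00 = R$142.80
Long-Term Care Levy: 5% × R$2,040.00 = R$102.00
Total: R$14.90 + R$142.80 + R$102.00 = R$259.70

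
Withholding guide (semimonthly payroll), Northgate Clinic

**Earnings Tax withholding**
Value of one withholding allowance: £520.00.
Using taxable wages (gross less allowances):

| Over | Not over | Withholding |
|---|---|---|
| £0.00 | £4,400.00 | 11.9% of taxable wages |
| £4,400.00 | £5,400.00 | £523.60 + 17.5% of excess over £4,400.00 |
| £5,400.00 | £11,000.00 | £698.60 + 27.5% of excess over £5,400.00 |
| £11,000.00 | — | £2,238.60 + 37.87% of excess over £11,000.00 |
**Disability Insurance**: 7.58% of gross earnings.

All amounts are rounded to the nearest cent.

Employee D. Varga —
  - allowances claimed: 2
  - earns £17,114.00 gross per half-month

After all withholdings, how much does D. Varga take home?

£11,656.64

Earnings Tax: taxable = £17,114.00 − 2×£520.00 = £16,074.00
  £2,238.60 + 37.87% × (£16,074.00 − £11,000.00) = £2,238.60 + 37.87% × £5,074.00 = £4,160.12
Disability Insurance: 7.58% × £17,114.00 = £1,297.24
Total withheld: £4,160.12 + £1,297.24 = £5,457.36
Net pay: £17,114.00 − £5,457.36 = £11,656.64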